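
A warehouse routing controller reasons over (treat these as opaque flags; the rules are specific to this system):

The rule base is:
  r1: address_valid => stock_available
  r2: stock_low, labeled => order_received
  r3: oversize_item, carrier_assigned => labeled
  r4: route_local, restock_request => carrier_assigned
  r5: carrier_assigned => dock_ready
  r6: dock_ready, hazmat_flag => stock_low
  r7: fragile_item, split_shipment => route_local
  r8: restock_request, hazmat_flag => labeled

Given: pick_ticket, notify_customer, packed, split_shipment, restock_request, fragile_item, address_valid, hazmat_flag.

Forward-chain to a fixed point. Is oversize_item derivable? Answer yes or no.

no

Round 1 fires r1, r7, r8, giving stock_available, route_local, labeled.
Round 2 fires r4, giving carrier_assigned.
Round 3 fires r5, giving dock_ready.
Round 4 fires r6, giving stock_low.
Round 5 fires r2, giving order_received.
Fixed point reached. No rule has oversize_item as a consequent, and it is not given.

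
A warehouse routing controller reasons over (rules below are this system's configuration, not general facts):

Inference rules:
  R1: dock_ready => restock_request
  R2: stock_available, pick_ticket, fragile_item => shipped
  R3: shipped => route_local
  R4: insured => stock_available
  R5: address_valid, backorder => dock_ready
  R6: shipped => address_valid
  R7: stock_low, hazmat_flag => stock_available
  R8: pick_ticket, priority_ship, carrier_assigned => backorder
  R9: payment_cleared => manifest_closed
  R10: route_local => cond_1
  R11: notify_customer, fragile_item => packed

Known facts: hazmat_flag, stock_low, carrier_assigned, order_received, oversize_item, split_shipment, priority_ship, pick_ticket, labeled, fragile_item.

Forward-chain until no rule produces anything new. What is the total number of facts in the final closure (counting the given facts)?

18

Round 1: R7 [stock_low, hazmat_flag => stock_available]; R8 [pick_ticket, priority_ship, carrier_assigned => backorder]. New: stock_available, backorder.
Round 2: R2 [stock_available, pick_ticket, fragile_item => shipped]. New: shipped.
Round 3: R3 [shipped => route_local]; R6 [shipped => address_valid]. New: route_local, address_valid.
Round 4: R5 [address_valid, backorder => dock_ready]; R10 [route_local => cond_1]. New: dock_ready, cond_1.
Round 5: R1 [dock_ready => restock_request]. New: restock_request.
Closure: {address_valid, backorder, carrier_assigned, cond_1, dock_ready, fragile_item, hazmat_flag, labeled, order_received, oversize_item, pick_ticket, priority_ship, restock_request, route_local, shipped, split_shipment, stock_available, stock_low} — 18 facts.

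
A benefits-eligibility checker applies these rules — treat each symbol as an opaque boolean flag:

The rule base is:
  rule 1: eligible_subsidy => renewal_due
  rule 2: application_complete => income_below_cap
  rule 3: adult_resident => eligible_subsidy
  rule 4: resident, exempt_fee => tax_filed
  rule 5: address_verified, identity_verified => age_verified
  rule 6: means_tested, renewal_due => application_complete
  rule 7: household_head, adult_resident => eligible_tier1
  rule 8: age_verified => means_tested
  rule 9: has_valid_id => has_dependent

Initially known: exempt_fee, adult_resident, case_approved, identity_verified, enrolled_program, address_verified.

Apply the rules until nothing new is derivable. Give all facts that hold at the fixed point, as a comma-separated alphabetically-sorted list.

address_verified, adult_resident, age_verified, application_complete, case_approved, eligible_subsidy, enrolled_program, exempt_fee, identity_verified, income_below_cap, means_tested, renewal_due

Round 1: rule 3 [adult_resident => eligible_subsidy]; rule 5 [address_verified, identity_verified => age_verified]. New: eligible_subsidy, age_verified.
Round 2: rule 1 [eligible_subsidy => renewal_due]; rule 8 [age_verified => means_tested]. New: renewal_due, means_tested.
Round 3: rule 6 [means_tested, renewal_due => application_complete]. New: application_complete.
Round 4: rule 2 [application_complete => income_below_cap]. New: income_below_cap.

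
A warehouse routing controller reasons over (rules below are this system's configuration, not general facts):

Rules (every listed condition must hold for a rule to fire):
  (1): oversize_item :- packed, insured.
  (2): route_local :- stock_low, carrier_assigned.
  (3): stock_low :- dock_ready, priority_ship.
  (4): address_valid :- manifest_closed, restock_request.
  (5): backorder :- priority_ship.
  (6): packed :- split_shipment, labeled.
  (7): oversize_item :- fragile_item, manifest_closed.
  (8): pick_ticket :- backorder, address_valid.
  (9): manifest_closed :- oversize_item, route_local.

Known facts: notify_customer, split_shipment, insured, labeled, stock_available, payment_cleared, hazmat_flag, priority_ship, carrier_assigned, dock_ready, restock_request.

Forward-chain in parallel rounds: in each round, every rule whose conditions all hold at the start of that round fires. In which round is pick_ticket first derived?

5

[1] (3) [stock_low :- dock_ready, priority_ship.]; (5) [backorder :- priority_ship.]; (6) [packed :- split_shipment, labeled.]. ⇒ new: stock_low, backorder, packed.
[2] (1) [oversize_item :- packed, insured.]; (2) [route_local :- stock_low, carrier_assigned.]. ⇒ new: oversize_item, route_local.
[3] (9) [manifest_closed :- oversize_item, route_local.]. ⇒ new: manifest_closed.
[4] (4) [address_valid :- manifest_closed, restock_request.]. ⇒ new: address_valid.
[5] (8) [pick_ticket :- backorder, address_valid.]. ⇒ new: pick_ticket.
pick_ticket first appears in round 5.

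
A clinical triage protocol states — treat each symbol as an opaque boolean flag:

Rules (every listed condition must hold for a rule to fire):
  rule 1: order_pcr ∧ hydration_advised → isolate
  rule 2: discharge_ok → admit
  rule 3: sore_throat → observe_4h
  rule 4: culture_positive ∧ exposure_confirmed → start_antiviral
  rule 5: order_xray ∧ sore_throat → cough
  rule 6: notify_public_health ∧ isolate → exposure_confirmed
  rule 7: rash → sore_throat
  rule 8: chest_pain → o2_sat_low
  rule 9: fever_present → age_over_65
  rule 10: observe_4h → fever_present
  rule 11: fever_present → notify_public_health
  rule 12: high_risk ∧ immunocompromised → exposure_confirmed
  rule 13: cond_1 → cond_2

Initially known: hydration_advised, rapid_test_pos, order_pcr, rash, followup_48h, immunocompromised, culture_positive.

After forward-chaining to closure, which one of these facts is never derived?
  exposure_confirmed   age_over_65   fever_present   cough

Round 1: rule 1 [order_pcr ∧ hydration_advised → isolate]; rule 7 [rash → sore_throat]. New: isolate, sore_throat.
Round 2: rule 3 [sore_throat → observe_4h]. New: observe_4h.
Round 3: rule 10 [observe_4h → fever_present]. New: fever_present.
Round 4: rule 9 [fever_present → age_over_65]; rule 11 [fever_present → notify_public_health]. New: age_over_65, notify_public_health.
Round 5: rule 6 [notify_public_health ∧ isolate → exposure_confirmed]. New: exposure_confirmed.
Round 6: rule 4 [culture_positive ∧ exposure_confirmed → start_antiviral]. New: start_antiviral.
Derived: fever_present (round 3), age_over_65 (round 4), exposure_confirmed (round 5). cough never appears in any round.

cough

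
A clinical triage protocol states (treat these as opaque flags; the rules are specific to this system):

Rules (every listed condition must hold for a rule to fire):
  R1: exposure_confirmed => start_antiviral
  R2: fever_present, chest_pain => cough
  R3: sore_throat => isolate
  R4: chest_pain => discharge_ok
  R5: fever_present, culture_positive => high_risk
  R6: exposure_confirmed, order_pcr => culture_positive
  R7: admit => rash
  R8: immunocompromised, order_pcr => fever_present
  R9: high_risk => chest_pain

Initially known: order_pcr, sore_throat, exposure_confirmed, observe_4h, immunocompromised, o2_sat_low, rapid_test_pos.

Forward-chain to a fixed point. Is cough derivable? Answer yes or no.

Round 1 fires R1, R3, R6, R8, giving start_antiviral, isolate, culture_positive, fever_present.
Round 2 fires R5, giving high_risk.
Round 3 fires R9, giving chest_pain.
Round 4 fires R2, R4, giving cough, discharge_ok.
cough appears in round 4, so it is derivable.

yes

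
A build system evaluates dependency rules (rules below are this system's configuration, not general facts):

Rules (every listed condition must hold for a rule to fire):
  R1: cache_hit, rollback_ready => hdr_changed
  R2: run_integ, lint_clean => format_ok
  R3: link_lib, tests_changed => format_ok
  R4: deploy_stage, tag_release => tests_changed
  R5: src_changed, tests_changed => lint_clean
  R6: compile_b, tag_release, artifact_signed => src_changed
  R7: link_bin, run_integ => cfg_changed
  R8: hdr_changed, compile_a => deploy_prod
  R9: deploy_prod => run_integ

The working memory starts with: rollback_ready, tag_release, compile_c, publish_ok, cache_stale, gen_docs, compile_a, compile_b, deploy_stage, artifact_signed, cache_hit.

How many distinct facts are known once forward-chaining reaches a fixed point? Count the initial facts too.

18

Round 1: R1 [cache_hit, rollback_ready => hdr_changed]; R4 [deploy_stage, tag_release => tests_changed]; R6 [compile_b, tag_release, artifact_signed => src_changed]. New: hdr_changed, tests_changed, src_changed.
Round 2: R5 [src_changed, tests_changed => lint_clean]; R8 [hdr_changed, compile_a => deploy_prod]. New: lint_clean, deploy_prod.
Round 3: R9 [deploy_prod => run_integ]. New: run_integ.
Round 4: R2 [run_integ, lint_clean => format_ok]. New: format_ok.
Closure: {artifact_signed, cache_hit, cache_stale, compile_a, compile_b, compile_c, deploy_prod, deploy_stage, format_ok, gen_docs, hdr_changed, lint_clean, publish_ok, rollback_ready, run_integ, src_changed, tag_release, tests_changed} — 18 facts.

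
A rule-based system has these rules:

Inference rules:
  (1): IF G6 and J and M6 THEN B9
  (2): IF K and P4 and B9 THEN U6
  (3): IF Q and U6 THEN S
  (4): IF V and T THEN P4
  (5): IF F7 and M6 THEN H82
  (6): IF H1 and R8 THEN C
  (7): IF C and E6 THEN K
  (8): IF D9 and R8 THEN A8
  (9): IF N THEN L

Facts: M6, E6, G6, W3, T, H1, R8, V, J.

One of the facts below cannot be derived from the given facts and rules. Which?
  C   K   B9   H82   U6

H82

Round 1 fires (1), (4), (6), giving B9, P4, C.
Round 2 fires (7), giving K.
Round 3 fires (2), giving U6.
Derived: C (round 1), B9 (round 1), K (round 2), U6 (round 3). H82 never appears in any round.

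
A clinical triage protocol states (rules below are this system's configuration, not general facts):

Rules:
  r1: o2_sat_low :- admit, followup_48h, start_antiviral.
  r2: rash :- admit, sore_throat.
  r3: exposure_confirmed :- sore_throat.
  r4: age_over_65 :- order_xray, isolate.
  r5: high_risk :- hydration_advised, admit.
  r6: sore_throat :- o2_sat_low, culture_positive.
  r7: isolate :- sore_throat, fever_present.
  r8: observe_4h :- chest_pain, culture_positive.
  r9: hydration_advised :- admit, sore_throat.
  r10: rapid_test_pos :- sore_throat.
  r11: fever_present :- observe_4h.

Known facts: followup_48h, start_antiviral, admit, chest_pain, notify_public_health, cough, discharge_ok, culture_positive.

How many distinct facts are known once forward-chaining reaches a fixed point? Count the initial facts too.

[1] r1 [o2_sat_low :- admit, followup_48h, start_antiviral.]; r8 [observe_4h :- chest_pain, culture_positive.]. ⇒ new: o2_sat_low, observe_4h.
[2] r6 [sore_throat :- o2_sat_low, culture_positive.]; r11 [fever_present :- observe_4h.]. ⇒ new: sore_throat, fever_present.
[3] r2 [rash :- admit, sore_throat.]; r3 [exposure_confirmed :- sore_throat.]; r7 [isolate :- sore_throat, fever_present.]; r9 [hydration_advised :- admit, sore_throat.]; r10 [rapid_test_pos :- sore_throat.]. ⇒ new: rash, exposure_confirmed, isolate, hydration_advised, rapid_test_pos.
[4] r5 [high_risk :- hydration_advised, admit.]. ⇒ new: high_risk.
Closure: {admit, chest_pain, cough, culture_positive, discharge_ok, exposure_confirmed, fever_present, followup_48h, high_risk, hydration_advised, isolate, notify_public_health, o2_sat_low, observe_4h, rapid_test_pos, rash, sore_throat, start_antiviral} — 18 facts.

18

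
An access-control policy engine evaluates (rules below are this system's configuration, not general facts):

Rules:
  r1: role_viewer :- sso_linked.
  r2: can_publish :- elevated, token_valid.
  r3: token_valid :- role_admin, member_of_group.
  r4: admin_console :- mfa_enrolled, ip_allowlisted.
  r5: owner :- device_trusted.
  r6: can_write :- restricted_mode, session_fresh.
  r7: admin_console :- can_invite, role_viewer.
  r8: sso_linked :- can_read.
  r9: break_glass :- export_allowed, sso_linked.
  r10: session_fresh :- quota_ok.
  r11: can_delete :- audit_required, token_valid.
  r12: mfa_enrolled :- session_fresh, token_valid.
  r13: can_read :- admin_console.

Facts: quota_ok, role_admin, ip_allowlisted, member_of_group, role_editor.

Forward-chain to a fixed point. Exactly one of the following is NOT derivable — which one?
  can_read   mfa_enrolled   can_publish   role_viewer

Round 1 fires r3, r10, giving token_valid, session_fresh.
Round 2 fires r12, giving mfa_enrolled.
Round 3 fires r4, giving admin_console.
Round 4 fires r13, giving can_read.
Round 5 fires r8, giving sso_linked.
Round 6 fires r1, giving role_viewer.
Derived: mfa_enrolled (round 2), can_read (round 4), role_viewer (round 6). can_publish never appears in any round.

can_publish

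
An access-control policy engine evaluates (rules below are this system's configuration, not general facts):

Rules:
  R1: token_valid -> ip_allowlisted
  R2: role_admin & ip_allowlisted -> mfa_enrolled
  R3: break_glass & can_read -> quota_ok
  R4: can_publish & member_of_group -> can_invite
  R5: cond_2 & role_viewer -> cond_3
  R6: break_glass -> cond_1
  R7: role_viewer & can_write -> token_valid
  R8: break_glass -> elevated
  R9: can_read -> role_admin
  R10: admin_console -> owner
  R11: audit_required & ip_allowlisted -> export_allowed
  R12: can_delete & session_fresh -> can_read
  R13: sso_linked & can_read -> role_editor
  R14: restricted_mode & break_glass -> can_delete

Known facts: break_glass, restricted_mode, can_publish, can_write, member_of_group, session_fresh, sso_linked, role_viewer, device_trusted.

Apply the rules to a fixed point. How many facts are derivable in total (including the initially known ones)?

Round 1 — R4, R6, R7, R8, R14, derive can_invite, cond_1, token_valid, elevated, can_delete.
Round 2 — R1, R12, derive ip_allowlisted, can_read.
Round 3 — R3, R9, R13, derive quota_ok, role_admin, role_editor.
Round 4 — R2, derive mfa_enrolled.
Closure: {break_glass, can_delete, can_invite, can_publish, can_read, can_write, cond_1, device_trusted, elevated, ip_allowlisted, member_of_group, mfa_enrolled, quota_ok, restricted_mode, role_admin, role_editor, role_viewer, session_fresh, sso_linked, token_valid} — 20 facts.

20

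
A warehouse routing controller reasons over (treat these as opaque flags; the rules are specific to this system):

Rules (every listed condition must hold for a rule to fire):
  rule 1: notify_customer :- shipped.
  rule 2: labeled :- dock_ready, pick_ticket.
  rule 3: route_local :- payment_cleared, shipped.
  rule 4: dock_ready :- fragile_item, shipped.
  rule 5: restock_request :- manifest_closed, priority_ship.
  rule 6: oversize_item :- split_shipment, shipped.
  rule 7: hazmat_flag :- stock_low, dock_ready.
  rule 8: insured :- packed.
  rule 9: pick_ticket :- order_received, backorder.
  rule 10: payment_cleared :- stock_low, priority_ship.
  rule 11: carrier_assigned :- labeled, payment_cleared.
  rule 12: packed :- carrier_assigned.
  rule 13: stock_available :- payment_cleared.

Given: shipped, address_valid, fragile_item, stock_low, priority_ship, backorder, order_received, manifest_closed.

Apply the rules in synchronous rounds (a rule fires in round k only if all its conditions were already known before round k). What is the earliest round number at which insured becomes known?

Round 1 — rule 1, rule 4, rule 5, rule 9, rule 10, derive notify_customer, dock_ready, restock_request, pick_ticket, payment_cleared.
Round 2 — rule 2, rule 3, rule 7, rule 13, derive labeled, route_local, hazmat_flag, stock_available.
Round 3 — rule 11, derive carrier_assigned.
Round 4 — rule 12, derive packed.
Round 5 — rule 8, derive insured.
insured first appears in round 5.

5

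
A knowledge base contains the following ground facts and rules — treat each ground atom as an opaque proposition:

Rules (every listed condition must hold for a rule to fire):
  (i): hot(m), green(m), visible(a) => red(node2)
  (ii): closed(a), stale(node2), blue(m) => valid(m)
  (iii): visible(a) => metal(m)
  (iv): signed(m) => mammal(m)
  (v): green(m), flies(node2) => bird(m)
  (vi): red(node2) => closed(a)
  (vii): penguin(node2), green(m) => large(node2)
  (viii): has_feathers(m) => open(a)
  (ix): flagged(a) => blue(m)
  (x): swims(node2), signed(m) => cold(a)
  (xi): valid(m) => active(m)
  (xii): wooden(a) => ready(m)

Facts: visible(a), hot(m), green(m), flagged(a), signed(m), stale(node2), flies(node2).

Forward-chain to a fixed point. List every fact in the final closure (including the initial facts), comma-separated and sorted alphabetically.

active(m), bird(m), blue(m), closed(a), flagged(a), flies(node2), green(m), hot(m), mammal(m), metal(m), red(node2), signed(m), stale(node2), valid(m), visible(a)

Round 1 fires (i), (iii), (iv), (v), (ix), giving red(node2), metal(m), mammal(m), bird(m), blue(m).
Round 2 fires (vi), giving closed(a).
Round 3 fires (ii), giving valid(m).
Round 4 fires (xi), giving active(m).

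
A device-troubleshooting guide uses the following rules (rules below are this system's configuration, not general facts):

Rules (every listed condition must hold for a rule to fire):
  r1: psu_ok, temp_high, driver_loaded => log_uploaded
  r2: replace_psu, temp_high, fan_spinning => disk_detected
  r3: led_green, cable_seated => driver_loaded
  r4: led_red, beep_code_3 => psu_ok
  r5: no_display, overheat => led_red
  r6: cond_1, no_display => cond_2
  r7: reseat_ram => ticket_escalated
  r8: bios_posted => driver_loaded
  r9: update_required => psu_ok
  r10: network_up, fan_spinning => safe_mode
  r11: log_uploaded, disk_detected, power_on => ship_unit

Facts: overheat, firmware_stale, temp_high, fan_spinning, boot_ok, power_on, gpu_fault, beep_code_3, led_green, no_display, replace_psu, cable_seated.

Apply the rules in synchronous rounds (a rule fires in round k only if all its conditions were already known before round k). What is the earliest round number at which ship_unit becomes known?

Round 1: r2 [replace_psu, temp_high, fan_spinning => disk_detected]; r3 [led_green, cable_seated => driver_loaded]; r5 [no_display, overheat => led_red]. Adds disk_detected, driver_loaded, led_red.
Round 2: r4 [led_red, beep_code_3 => psu_ok]. Adds psu_ok.
Round 3: r1 [psu_ok, temp_high, driver_loaded => log_uploaded]. Adds log_uploaded.
Round 4: r11 [log_uploaded, disk_detected, power_on => ship_unit]. Adds ship_unit.
ship_unit first appears in round 4.

4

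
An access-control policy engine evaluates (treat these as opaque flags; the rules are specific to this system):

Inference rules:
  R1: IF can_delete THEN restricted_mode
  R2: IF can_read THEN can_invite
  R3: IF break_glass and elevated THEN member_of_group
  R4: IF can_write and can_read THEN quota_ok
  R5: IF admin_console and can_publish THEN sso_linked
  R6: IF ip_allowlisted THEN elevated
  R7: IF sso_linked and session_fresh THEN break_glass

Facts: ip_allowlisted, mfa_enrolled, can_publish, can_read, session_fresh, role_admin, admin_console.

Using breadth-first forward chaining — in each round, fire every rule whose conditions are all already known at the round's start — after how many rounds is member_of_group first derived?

Round 1: R2 [IF can_read THEN can_invite]; R5 [IF admin_console and can_publish THEN sso_linked]; R6 [IF ip_allowlisted THEN elevated]. New: can_invite, sso_linked, elevated.
Round 2: R7 [IF sso_linked and session_fresh THEN break_glass]. New: break_glass.
Round 3: R3 [IF break_glass and elevated THEN member_of_group]. New: member_of_group.
member_of_group first appears in round 3.

3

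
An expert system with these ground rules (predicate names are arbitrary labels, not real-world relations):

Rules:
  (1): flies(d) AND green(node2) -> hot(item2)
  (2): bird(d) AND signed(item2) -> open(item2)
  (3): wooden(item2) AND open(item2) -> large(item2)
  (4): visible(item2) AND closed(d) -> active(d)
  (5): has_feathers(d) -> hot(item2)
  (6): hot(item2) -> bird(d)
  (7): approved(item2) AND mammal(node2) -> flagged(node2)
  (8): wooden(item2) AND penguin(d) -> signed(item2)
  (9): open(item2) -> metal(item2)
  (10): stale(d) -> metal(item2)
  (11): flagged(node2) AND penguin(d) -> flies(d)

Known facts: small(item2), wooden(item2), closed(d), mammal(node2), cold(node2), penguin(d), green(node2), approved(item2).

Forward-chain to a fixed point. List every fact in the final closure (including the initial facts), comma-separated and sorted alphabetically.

[1] (7) [approved(item2) AND mammal(node2) -> flagged(node2)]; (8) [wooden(item2) AND penguin(d) -> signed(item2)]. ⇒ new: flagged(node2), signed(item2).
[2] (11) [flagged(node2) AND penguin(d) -> flies(d)]. ⇒ new: flies(d).
[3] (1) [flies(d) AND green(node2) -> hot(item2)]. ⇒ new: hot(item2).
[4] (6) [hot(item2) -> bird(d)]. ⇒ new: bird(d).
[5] (2) [bird(d) AND signed(item2) -> open(item2)]. ⇒ new: open(item2).
[6] (3) [wooden(item2) AND open(item2) -> large(item2)]; (9) [open(item2) -> metal(item2)]. ⇒ new: large(item2), metal(item2).

approved(item2), bird(d), closed(d), cold(node2), flagged(node2), flies(d), green(node2), hot(item2), large(item2), mammal(node2), metal(item2), open(item2), penguin(d), signed(item2), small(item2), wooden(item2)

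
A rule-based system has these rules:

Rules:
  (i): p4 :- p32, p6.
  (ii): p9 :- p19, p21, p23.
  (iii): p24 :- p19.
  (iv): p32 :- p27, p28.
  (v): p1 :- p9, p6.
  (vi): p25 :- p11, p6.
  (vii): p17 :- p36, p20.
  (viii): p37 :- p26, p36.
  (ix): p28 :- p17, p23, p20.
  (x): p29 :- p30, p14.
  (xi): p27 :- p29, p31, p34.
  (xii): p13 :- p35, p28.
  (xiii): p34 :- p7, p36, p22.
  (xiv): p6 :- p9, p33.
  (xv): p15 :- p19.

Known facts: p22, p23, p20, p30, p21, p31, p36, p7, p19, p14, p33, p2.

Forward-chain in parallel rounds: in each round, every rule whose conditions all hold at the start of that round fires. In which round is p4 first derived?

4

Round 1: (ii) [p9 :- p19, p21, p23.]; (iii) [p24 :- p19.]; (vii) [p17 :- p36, p20.]; (x) [p29 :- p30, p14.]; (xiii) [p34 :- p7, p36, p22.]; (xv) [p15 :- p19.]. Adds p9, p24, p17, p29, p34, p15.
Round 2: (ix) [p28 :- p17, p23, p20.]; (xi) [p27 :- p29, p31, p34.]; (xiv) [p6 :- p9, p33.]. Adds p28, p27, p6.
Round 3: (iv) [p32 :- p27, p28.]; (v) [p1 :- p9, p6.]. Adds p32, p1.
Round 4: (i) [p4 :- p32, p6.]. Adds p4.
p4 first appears in round 4.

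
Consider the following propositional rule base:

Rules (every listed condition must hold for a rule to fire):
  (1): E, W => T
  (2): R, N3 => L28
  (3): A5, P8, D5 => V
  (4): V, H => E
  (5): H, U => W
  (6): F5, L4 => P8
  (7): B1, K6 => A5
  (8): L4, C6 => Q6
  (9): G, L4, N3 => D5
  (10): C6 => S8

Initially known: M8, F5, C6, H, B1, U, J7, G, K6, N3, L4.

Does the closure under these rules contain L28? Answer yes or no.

no

Round 1 — (5), (6), (7), (8), (9), (10), derive W, P8, A5, Q6, D5, S8.
Round 2 — (3), derive V.
Round 3 — (4), derive E.
Round 4 — (1), derive T.
Fixed point reached. L28 is concluded only by (2); (2) needs R (never derived).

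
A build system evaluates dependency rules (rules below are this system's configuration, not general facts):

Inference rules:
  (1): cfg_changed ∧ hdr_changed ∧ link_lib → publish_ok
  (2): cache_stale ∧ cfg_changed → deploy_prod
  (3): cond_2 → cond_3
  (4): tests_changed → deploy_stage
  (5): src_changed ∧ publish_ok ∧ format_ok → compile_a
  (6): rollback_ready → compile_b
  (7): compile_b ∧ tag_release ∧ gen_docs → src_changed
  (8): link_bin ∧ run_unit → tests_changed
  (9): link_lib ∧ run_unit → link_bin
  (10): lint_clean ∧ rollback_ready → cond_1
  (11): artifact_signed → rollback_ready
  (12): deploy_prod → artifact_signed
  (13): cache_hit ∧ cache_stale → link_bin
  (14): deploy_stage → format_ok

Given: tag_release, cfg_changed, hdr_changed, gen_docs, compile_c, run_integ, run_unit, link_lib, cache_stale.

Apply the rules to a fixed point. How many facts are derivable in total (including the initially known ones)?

Round 1 — (1), (2), (9), derive publish_ok, deploy_prod, link_bin.
Round 2 — (8), (12), derive tests_changed, artifact_signed.
Round 3 — (4), (11), derive deploy_stage, rollback_ready.
Round 4 — (6), (14), derive compile_b, format_ok.
Round 5 — (7), derive src_changed.
Round 6 — (5), derive compile_a.
Closure: {artifact_signed, cache_stale, cfg_changed, compile_a, compile_b, compile_c, deploy_prod, deploy_stage, format_ok, gen_docs, hdr_changed, link_bin, link_lib, publish_ok, rollback_ready, run_integ, run_unit, src_changed, tag_release, tests_changed} — 20 facts.

20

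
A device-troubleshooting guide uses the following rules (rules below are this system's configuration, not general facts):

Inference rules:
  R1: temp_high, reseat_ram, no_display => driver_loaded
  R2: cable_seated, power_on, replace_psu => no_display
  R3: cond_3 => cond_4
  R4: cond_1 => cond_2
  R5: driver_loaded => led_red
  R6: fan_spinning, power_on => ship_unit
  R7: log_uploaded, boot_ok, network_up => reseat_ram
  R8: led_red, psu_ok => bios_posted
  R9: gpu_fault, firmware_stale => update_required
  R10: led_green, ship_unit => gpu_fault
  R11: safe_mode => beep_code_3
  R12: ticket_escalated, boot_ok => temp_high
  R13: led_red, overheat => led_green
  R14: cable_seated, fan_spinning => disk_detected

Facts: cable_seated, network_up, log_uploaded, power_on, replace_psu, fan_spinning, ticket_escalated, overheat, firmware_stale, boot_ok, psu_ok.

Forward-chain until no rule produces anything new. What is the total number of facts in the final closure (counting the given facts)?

22

[1] R2 [cable_seated, power_on, replace_psu => no_display]; R6 [fan_spinning, power_on => ship_unit]; R7 [log_uploaded, boot_ok, network_up => reseat_ram]; R12 [ticket_escalated, boot_ok => temp_high]; R14 [cable_seated, fan_spinning => disk_detected]. ⇒ new: no_display, ship_unit, reseat_ram, temp_high, disk_detected.
[2] R1 [temp_high, reseat_ram, no_display => driver_loaded]. ⇒ new: driver_loaded.
[3] R5 [driver_loaded => led_red]. ⇒ new: led_red.
[4] R8 [led_red, psu_ok => bios_posted]; R13 [led_red, overheat => led_green]. ⇒ new: bios_posted, led_green.
[5] R10 [led_green, ship_unit => gpu_fault]. ⇒ new: gpu_fault.
[6] R9 [gpu_fault, firmware_stale => update_required]. ⇒ new: update_required.
Closure: {bios_posted, boot_ok, cable_seated, disk_detected, driver_loaded, fan_spinning, firmware_stale, gpu_fault, led_green, led_red, log_uploaded, network_up, no_display, overheat, power_on, psu_ok, replace_psu, reseat_ram, ship_unit, temp_high, ticket_escalated, update_required} — 22 facts.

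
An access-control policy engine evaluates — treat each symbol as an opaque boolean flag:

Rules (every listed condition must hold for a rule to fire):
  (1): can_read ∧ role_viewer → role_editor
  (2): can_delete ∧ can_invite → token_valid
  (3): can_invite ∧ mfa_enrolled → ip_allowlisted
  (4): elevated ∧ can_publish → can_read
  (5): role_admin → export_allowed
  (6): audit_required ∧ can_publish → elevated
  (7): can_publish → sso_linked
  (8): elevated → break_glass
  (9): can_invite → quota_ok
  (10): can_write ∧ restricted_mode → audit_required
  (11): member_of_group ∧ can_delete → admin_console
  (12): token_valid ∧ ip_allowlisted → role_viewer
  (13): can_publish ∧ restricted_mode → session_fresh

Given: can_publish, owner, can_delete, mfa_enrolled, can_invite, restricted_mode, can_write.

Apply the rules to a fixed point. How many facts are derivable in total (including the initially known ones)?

18

Round 1 fires (2), (3), (7), (9), (10), (13), giving token_valid, ip_allowlisted, sso_linked, quota_ok, audit_required, session_fresh.
Round 2 fires (6), (12), giving elevated, role_viewer.
Round 3 fires (4), (8), giving can_read, break_glass.
Round 4 fires (1), giving role_editor.
Closure: {audit_required, break_glass, can_delete, can_invite, can_publish, can_read, can_write, elevated, ip_allowlisted, mfa_enrolled, owner, quota_ok, restricted_mode, role_editor, role_viewer, session_fresh, sso_linked, token_valid} — 18 facts.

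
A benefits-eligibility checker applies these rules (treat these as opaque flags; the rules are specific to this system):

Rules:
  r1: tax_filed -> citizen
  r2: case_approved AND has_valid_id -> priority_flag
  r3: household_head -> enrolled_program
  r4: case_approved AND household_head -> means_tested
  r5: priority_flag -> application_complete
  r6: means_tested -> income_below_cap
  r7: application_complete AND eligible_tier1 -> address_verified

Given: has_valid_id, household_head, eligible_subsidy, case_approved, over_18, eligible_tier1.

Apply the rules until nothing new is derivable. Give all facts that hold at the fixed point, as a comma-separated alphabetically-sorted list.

address_verified, application_complete, case_approved, eligible_subsidy, eligible_tier1, enrolled_program, has_valid_id, household_head, income_below_cap, means_tested, over_18, priority_flag

Round 1 fires r2, r3, r4, giving priority_flag, enrolled_program, means_tested.
Round 2 fires r5, r6, giving application_complete, income_below_cap.
Round 3 fires r7, giving address_verified.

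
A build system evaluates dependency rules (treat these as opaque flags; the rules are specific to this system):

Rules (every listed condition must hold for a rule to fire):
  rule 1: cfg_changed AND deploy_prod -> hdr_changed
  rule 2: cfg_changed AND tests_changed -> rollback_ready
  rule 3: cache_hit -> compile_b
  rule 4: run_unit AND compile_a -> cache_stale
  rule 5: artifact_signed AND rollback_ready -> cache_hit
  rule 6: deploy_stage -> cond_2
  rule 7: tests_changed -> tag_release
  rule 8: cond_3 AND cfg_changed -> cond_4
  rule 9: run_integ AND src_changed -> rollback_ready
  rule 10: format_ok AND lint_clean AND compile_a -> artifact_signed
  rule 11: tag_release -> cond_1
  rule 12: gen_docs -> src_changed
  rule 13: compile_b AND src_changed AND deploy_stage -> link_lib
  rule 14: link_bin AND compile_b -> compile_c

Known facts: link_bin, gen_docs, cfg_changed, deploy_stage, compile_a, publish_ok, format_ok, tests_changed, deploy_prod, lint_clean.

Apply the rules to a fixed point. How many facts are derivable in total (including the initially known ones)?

Round 1 — rule 1, rule 2, rule 6, rule 7, rule 10, rule 12, derive hdr_changed, rollback_ready, cond_2, tag_release, artifact_signed, src_changed.
Round 2 — rule 5, rule 11, derive cache_hit, cond_1.
Round 3 — rule 3, derive compile_b.
Round 4 — rule 13, rule 14, derive link_lib, compile_c.
Closure: {artifact_signed, cache_hit, cfg_changed, compile_a, compile_b, compile_c, cond_1, cond_2, deploy_prod, deploy_stage, format_ok, gen_docs, hdr_changed, link_bin, link_lib, lint_clean, publish_ok, rollback_ready, src_changed, tag_release, tests_changed} — 21 facts.

21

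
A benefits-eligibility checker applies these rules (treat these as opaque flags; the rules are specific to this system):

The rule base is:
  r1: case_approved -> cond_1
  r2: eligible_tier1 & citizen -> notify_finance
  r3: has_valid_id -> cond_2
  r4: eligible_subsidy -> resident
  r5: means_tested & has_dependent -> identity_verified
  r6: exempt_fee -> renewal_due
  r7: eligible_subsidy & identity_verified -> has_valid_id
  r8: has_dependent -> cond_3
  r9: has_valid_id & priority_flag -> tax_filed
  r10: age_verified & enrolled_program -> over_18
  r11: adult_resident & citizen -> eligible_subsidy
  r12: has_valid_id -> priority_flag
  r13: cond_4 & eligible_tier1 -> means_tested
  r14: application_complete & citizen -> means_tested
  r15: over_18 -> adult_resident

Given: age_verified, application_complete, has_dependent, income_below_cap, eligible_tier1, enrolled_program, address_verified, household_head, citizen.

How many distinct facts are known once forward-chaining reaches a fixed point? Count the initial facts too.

Round 1: r2 [eligible_tier1 & citizen -> notify_finance]; r8 [has_dependent -> cond_3]; r10 [age_verified & enrolled_program -> over_18]; r14 [application_complete & citizen -> means_tested]. Adds notify_finance, cond_3, over_18, means_tested.
Round 2: r5 [means_tested & has_dependent -> identity_verified]; r15 [over_18 -> adult_resident]. Adds identity_verified, adult_resident.
Round 3: r11 [adult_resident & citizen -> eligible_subsidy]. Adds eligible_subsidy.
Round 4: r4 [eligible_subsidy -> resident]; r7 [eligible_subsidy & identity_verified -> has_valid_id]. Adds resident, has_valid_id.
Round 5: r3 [has_valid_id -> cond_2]; r12 [has_valid_id -> priority_flag]. Adds cond_2, priority_flag.
Round 6: r9 [has_valid_id & priority_flag -> tax_filed]. Adds tax_filed.
Closure: {address_verified, adult_resident, age_verified, application_complete, citizen, cond_2, cond_3, eligible_subsidy, eligible_tier1, enrolled_program, has_dependent, has_valid_id, household_head, identity_verified, income_below_cap, means_tested, notify_finance, over_18, priority_flag, resident, tax_filed} — 21 facts.

21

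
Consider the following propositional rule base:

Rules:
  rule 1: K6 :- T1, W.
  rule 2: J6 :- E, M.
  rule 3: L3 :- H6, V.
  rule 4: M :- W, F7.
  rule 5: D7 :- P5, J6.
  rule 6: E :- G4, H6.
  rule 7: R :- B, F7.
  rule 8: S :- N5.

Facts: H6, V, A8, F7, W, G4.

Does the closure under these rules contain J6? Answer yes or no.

Round 1: rule 3 [L3 :- H6, V.]; rule 4 [M :- W, F7.]; rule 6 [E :- G4, H6.]. New: L3, M, E.
Round 2: rule 2 [J6 :- E, M.]. New: J6.
J6 appears in round 2, so it is derivable.

yes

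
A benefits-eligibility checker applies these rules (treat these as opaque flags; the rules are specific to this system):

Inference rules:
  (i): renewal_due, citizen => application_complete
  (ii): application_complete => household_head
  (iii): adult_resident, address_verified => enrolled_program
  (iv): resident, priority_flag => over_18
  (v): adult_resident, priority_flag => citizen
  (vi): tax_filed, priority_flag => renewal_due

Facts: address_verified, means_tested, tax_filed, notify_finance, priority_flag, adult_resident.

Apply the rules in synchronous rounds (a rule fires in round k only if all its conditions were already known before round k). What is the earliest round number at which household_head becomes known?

3

Round 1: (iii) [adult_resident, address_verified => enrolled_program]; (v) [adult_resident, priority_flag => citizen]; (vi) [tax_filed, priority_flag => renewal_due]. Adds enrolled_program, citizen, renewal_due.
Round 2: (i) [renewal_due, citizen => application_complete]. Adds application_complete.
Round 3: (ii) [application_complete => household_head]. Adds household_head.
household_head first appears in round 3.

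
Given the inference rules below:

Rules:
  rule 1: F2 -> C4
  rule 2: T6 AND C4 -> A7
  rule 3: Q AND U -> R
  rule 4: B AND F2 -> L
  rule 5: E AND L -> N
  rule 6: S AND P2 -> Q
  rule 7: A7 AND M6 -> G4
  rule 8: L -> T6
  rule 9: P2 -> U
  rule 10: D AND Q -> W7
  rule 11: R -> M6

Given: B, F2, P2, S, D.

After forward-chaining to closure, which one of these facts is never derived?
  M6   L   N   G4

N

Round 1: rule 1 [F2 -> C4]; rule 4 [B AND F2 -> L]; rule 6 [S AND P2 -> Q]; rule 9 [P2 -> U]. New: C4, L, Q, U.
Round 2: rule 3 [Q AND U -> R]; rule 8 [L -> T6]; rule 10 [D AND Q -> W7]. New: R, T6, W7.
Round 3: rule 2 [T6 AND C4 -> A7]; rule 11 [R -> M6]. New: A7, M6.
Round 4: rule 7 [A7 AND M6 -> G4]. New: G4.
Derived: G4 (round 4), M6 (round 3), L (round 1). N never appears in any round.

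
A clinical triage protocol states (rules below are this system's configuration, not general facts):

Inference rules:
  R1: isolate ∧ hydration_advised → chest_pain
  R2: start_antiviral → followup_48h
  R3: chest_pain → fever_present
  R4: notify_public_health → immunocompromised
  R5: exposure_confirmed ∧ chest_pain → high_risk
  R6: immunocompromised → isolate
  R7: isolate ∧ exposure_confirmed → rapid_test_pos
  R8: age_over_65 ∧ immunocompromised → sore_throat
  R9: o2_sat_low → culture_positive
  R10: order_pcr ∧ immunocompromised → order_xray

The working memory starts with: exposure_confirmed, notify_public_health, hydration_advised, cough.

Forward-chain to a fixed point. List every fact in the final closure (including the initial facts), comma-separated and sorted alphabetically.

chest_pain, cough, exposure_confirmed, fever_present, high_risk, hydration_advised, immunocompromised, isolate, notify_public_health, rapid_test_pos

Round 1 — R4, derive immunocompromised.
Round 2 — R6, derive isolate.
Round 3 — R1, R7, derive chest_pain, rapid_test_pos.
Round 4 — R3, R5, derive fever_present, high_risk.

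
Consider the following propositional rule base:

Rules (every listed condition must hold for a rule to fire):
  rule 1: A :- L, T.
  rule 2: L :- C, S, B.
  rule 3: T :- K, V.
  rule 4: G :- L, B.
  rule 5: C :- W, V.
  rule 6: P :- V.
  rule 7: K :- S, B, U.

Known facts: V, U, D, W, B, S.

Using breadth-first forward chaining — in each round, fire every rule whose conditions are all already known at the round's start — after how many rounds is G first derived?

[1] rule 5 [C :- W, V.]; rule 6 [P :- V.]; rule 7 [K :- S, B, U.]. ⇒ new: C, P, K.
[2] rule 2 [L :- C, S, B.]; rule 3 [T :- K, V.]. ⇒ new: L, T.
[3] rule 1 [A :- L, T.]; rule 4 [G :- L, B.]. ⇒ new: A, G.
G first appears in round 3.

3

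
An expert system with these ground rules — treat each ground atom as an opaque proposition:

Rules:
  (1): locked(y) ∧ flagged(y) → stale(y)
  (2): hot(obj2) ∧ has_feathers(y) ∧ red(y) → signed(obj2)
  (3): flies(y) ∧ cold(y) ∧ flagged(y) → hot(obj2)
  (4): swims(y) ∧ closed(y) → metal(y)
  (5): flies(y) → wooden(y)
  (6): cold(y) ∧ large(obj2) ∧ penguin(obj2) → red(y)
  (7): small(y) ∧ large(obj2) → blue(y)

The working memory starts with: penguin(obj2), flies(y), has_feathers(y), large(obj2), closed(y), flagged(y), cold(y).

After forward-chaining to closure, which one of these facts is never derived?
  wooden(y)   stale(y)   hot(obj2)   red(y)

Round 1: (3) [flies(y) ∧ cold(y) ∧ flagged(y) → hot(obj2)]; (5) [flies(y) → wooden(y)]; (6) [cold(y) ∧ large(obj2) ∧ penguin(obj2) → red(y)]. New: hot(obj2), wooden(y), red(y).
Round 2: (2) [hot(obj2) ∧ has_feathers(y) ∧ red(y) → signed(obj2)]. New: signed(obj2).
Derived: wooden(y) (round 1), hot(obj2) (round 1), red(y) (round 1). stale(y) never appears in any round.

stale(y)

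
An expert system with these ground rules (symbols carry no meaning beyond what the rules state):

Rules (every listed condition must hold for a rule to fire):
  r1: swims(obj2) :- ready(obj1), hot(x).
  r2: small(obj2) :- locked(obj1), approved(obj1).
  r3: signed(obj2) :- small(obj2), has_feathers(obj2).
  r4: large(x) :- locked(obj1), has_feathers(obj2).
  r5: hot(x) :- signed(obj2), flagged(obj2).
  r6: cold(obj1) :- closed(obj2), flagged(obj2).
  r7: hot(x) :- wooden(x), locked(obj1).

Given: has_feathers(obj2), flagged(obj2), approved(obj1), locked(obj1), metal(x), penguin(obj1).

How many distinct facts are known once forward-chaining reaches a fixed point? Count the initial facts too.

10

[1] r2 [small(obj2) :- locked(obj1), approved(obj1).]; r4 [large(x) :- locked(obj1), has_feathers(obj2).]. ⇒ new: small(obj2), large(x).
[2] r3 [signed(obj2) :- small(obj2), has_feathers(obj2).]. ⇒ new: signed(obj2).
[3] r5 [hot(x) :- signed(obj2), flagged(obj2).]. ⇒ new: hot(x).
Closure: {approved(obj1), flagged(obj2), has_feathers(obj2), hot(x), large(x), locked(obj1), metal(x), penguin(obj1), signed(obj2), small(obj2)} — 10 facts.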